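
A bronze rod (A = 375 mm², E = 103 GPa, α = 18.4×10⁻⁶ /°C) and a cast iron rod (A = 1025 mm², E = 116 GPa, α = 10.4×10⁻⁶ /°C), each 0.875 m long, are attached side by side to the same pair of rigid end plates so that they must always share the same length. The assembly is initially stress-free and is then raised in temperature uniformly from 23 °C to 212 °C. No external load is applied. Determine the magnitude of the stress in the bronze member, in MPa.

σ ≈ 118 MPa (compressive)

Equilibrium of a rigid end plate with no external load gives equal and opposite internal forces ±P in the two members. Since α_{bronze} > α_{cast iron}, heating drives the bronze into compression and the cast iron into tension.
Compatibility of the two members (thermal + elastic change equal): (α₁ − α₂)ΔT = P·[1/(A₁E₁) + 1/(A₂E₂)].
|α₁ − α₂|·ΔT = 8×10⁻⁶ × 189 = 0.001512.
1/(A₁E₁) + 1/(A₂E₂) = 1/(375×103×10³) + 1/(1025×116×10³) = 3.43×10⁻⁸ N⁻¹.
P = 0.001512 / 3.43×10⁻⁸ = 44080 N = 44.08 kN.
σ_{bronze} = P/A₁ = 44080/375 = 117.5 MPa, compressive.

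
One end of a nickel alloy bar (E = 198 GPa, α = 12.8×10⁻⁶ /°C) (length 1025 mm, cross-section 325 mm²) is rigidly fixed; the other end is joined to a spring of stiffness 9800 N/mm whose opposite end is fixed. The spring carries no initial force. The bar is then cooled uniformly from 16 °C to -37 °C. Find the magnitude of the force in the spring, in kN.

P ≈ 5.89 kN

If the spring were absent the bar would shorten by αΔT L = 12.8×10⁻⁶ × 53 × 1025 = 0.6954 mm.
With a force P in the spring, the elastic change of the bar is PL/(AE) and that of the spring is P/k; compatibility requires their sum to equal δ_free.
So P = δ_free / [L/(AE) + 1/k] = 0.6954 / [ 1025/(325×198×10³) + 1/(9800) ].
P = 0.6954 / 0.000118 = 5894 N.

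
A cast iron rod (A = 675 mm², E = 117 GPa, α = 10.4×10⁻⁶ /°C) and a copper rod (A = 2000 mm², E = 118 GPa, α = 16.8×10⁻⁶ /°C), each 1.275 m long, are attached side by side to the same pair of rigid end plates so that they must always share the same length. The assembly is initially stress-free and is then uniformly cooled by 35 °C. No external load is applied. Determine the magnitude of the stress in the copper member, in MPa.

σ ≈ 6.63 MPa (tensile)

Equilibrium of a rigid end plate with no external load gives equal and opposite internal forces ±P in the two members. Since α_{copper} > α_{cast iron}, cooling drives the copper into tension and the cast iron into compression.
Setting the final lengths equal and cancelling L: (α₁ − α₂)ΔT = P/(A₁E₁) + P/(A₂E₂).
|α₁ − α₂|·ΔT = 6.4×10⁻⁶ × 35 = 0.000224.
1/(A₁E₁) + 1/(A₂E₂) = 1/(675×117×10³) + 1/(2000×118×10³) = 1.69×10⁻⁸ N⁻¹.
P = 0.000224 / 1.69×10⁻⁸ = 13250 N = 13.25 kN.
σ_{copper} = P/A₂ = 13250/2000 = 6.627 MPa, tensile.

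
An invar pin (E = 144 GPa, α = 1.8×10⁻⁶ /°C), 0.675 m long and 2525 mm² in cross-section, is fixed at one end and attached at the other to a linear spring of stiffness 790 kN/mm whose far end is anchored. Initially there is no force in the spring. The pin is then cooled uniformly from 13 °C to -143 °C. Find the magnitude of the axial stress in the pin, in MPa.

The unrestrained thermal change is αΔT L = 1.8×10⁻⁶ × 156 × 675 = 0.1895 mm.
With a force P in the spring, the elastic change of the pin is PL/(AE) and that of the spring is P/k; compatibility requires their sum to equal δ_free.
P [ L/(AE) + 1/k ] = δ_free → P [ 675/(2525×144×10³) + 1/(790×10³) ] = 0.1895.
P = 0.1895 / 3.122×10⁻⁶ = 60710 N.
σ = P/A = 60710/2525 = 24.04 MPa.

σ ≈ 24 MPa (tensile)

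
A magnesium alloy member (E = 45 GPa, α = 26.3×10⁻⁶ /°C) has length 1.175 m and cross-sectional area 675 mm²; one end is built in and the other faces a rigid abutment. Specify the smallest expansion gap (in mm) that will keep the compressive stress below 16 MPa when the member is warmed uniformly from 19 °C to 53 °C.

Free expansion if unrestrained: δ_free = αΔT L = 26.3×10⁻⁶ × 34 × 1175 = 1.051 mm.
At the allowable stress the elastic shortening the wall may impose is σL/E = 16 × 1175 / (45×10³) = 0.4178 mm.
So the gap has to take up the difference, g_min = δ_free − σL/E = 1.051 − 0.4178 = 0.6329 mm.

g ≈ 0.633 mm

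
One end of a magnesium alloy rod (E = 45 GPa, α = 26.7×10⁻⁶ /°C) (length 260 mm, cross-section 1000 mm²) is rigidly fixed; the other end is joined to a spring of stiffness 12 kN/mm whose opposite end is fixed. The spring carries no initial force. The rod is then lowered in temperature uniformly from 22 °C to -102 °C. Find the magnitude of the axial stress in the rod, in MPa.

σ ≈ 9.66 MPa (tensile)

Free thermal contraction: δ_free = αΔT L = 26.7×10⁻⁶ × 124 × 260 = 0.8608 mm.
Let P be the tensile force in the spring. The rod extends elastically by PL/(AE) and the spring stretches by P/k; together these equal δ_free.
So P = δ_free / [L/(AE) + 1/k] = 0.8608 / [ 260/(1000×45×10³) + 1/(12×10³) ].
P = 0.8608 / 8.911×10⁻⁵ = 9660 N.
σ = P/A = 9660/1000 = 9.66 MPa.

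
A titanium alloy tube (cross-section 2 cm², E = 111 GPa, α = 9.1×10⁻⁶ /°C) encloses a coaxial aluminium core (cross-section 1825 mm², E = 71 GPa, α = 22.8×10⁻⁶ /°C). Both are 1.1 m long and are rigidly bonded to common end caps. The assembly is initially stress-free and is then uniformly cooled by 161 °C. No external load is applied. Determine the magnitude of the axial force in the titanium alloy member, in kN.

P ≈ 41.8 kN (compressive in the titanium alloy)

The aluminium has the larger α, so on cooling it would change length more than the titanium alloy if both were free. The rigid plates force a common final length, so the aluminium is put into tension and the titanium alloy into compression, with equal and opposite forces P (no external load).
Setting the final lengths equal and cancelling L: (α₁ − α₂)ΔT = P/(A₁E₁) + P/(A₂E₂).
|α₁ − α₂|·ΔT = 13.7×10⁻⁶ × 161 = 0.002206.
1/(A₁E₁) + 1/(A₂E₂) = 1/(200×111×10³) + 1/(1825×71×10³) = 5.276×10⁻⁸ N⁻¹.
P = 0.002206 / 5.276×10⁻⁸ = 41800 N = 41.8 kN.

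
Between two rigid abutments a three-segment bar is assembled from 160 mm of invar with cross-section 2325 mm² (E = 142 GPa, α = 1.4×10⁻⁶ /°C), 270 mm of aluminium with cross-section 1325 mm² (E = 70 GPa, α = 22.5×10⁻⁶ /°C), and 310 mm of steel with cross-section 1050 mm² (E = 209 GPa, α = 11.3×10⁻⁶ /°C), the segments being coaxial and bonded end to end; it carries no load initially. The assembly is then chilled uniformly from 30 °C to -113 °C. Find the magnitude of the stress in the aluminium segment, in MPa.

Free thermal contraction of the whole bar: Σ αᵢΔT Lᵢ = 1.4×10⁻⁶×143×160 + 22.5×10⁻⁶×143×270 + 11.3×10⁻⁶×143×310 = 1.402 mm.
The walls prevent any net length change, so an axial force P (same in every segment) develops. Compatibility: P · Σ Lᵢ/(AᵢEᵢ) = δ_free.
The series flexibility is Σ Lᵢ/(AᵢEᵢ) = 160/(2325×142×10³) + 270/(1325×70×10³) + 310/(1050×209×10³) = 4.808×10⁻⁶ mm/N.
Hence P = δ_free / Σ(L/AE) = 1.402/4.808×10⁻⁶ = 291.5 kN (tensile).
σ_{aluminium} = P / A = 291500 / 1325 = 220 MPa.

σ ≈ 220 MPa (tensile)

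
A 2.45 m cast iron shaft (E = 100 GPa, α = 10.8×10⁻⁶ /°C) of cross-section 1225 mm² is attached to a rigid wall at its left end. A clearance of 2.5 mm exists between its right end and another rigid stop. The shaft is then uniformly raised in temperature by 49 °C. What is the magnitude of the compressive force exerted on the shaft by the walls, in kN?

P ≈ 0 kN

If the wall were absent the shaft would grow by αΔT L = 10.8×10⁻⁶ × 49 × 2450 = 1.297 mm.
Since δ_free = 1.3 mm is less than the 2.5 mm gap, the shaft never touches the wall. No axial force develops.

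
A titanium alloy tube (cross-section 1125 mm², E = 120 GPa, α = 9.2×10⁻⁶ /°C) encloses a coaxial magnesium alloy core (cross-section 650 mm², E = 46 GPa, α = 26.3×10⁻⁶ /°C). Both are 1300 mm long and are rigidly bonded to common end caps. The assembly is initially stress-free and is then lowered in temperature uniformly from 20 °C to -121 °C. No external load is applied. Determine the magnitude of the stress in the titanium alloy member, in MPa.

The magnesium alloy has the larger α, so on cooling it would change length more than the titanium alloy if both were free. The rigid plates force a common final length, so the magnesium alloy is put into tension and the titanium alloy into compression, with equal and opposite forces P (no external load).
Setting the final lengths equal and cancelling L: (α₁ − α₂)ΔT = P/(A₁E₁) + P/(A₂E₂).
|α₁ − α₂|·ΔT = 17.1×10⁻⁶ × 141 = 0.002411.
1/(A₁E₁) + 1/(A₂E₂) = 1/(1125×120×10³) + 1/(650×46×10³) = 4.085×10⁻⁸ N⁻¹.
P = 0.002411 / 4.085×10⁻⁸ = 59020 N = 59.02 kN.
σ_{titanium alloy} = P/A₁ = 59020/1125 = 52.46 MPa, compressive.

σ ≈ 52.5 MPa (compressive)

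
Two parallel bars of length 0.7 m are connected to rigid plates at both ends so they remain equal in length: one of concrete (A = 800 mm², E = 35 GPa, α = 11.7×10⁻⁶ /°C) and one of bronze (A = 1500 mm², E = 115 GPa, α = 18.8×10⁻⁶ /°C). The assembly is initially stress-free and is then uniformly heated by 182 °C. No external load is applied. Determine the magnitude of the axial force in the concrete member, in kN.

P ≈ 31.1 kN (tensile in the concrete)

Both members must finish at the same length. With the larger α, the bronze tends to over-expand; the plates restrain it, putting the bronze in compression and the concrete in tension. With no external load the two internal forces are equal and opposite, magnitude P.
Equating the net (thermal + elastic) strains gives |α₁ − α₂|·ΔT = P·[1/(A₁E₁) + 1/(A₂E₂)].
|α₁ − α₂|·ΔT = 7.1×10⁻⁶ × 182 = 0.001292.
1/(A₁E₁) + 1/(A₂E₂) = 1/(800×35×10³) + 1/(1500×115×10³) = 4.151×10⁻⁸ N⁻¹.
So P = 0.001292 / 4.151×10⁻⁸ = 31.13 kN.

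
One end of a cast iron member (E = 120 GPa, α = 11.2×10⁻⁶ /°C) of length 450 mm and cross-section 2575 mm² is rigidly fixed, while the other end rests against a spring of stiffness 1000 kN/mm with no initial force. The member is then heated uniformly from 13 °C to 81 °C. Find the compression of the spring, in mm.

δ ≈ 0.14 mm

If the spring were absent the member would lengthen by αΔT L = 11.2×10⁻⁶ × 68 × 450 = 0.3427 mm.
Let P be the compressive force at the spring. The member shortens elastically by PL/(AE) and the spring compresses by P/k; together these equal δ_free.
P [ L/(AE) + 1/k ] = δ_free → P [ 450/(2575×120×10³) + 1/(1000×10³) ] = 0.3427.
P = 0.3427 / 2.456×10⁻⁶ = 139500 N.
Spring compression = P/k = 139500/(1000×10³) = 0.1395 mm.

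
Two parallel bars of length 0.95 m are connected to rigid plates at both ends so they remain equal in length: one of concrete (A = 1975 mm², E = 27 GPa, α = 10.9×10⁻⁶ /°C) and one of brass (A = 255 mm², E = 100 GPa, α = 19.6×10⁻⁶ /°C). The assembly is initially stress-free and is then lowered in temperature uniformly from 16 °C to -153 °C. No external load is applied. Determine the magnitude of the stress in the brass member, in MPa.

Equilibrium of a rigid end plate with no external load gives equal and opposite internal forces ±P in the two members. Since α_{brass} > α_{concrete}, cooling drives the brass into tension and the concrete into compression.
Setting the final lengths equal and cancelling L: (α₁ − α₂)ΔT = P/(A₁E₁) + P/(A₂E₂).
|α₁ − α₂|·ΔT = 8.7×10⁻⁶ × 169 = 0.00147.
1/(A₁E₁) + 1/(A₂E₂) = 1/(1975×27×10³) + 1/(255×100×10³) = 5.797×10⁻⁸ N⁻¹.
So P = 0.00147 / 5.797×10⁻⁸ = 25.36 kN.
σ_{brass} = P/A₂ = 25360/255 = 99.47 MPa, tensile.

σ ≈ 99.5 MPa (tensile)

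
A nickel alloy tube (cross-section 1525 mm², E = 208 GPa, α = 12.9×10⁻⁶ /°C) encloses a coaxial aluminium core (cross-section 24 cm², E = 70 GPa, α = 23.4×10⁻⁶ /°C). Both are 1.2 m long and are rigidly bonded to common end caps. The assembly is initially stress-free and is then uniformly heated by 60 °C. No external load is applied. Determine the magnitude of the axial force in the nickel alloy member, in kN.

P ≈ 69.2 kN (tensile in the nickel alloy)

The aluminium has the larger α, so on heating it would change length more than the nickel alloy if both were free. The rigid plates force a common final length, so the aluminium is put into compression and the nickel alloy into tension, with equal and opposite forces P (no external load).
Equating the net (thermal + elastic) strains gives |α₁ − α₂|·ΔT = P·[1/(A₁E₁) + 1/(A₂E₂)].
|α₁ − α₂|·ΔT = 10.5×10⁻⁶ × 60 = 0.00063.
1/(A₁E₁) + 1/(A₂E₂) = 1/(1525×208×10³) + 1/(2400×70×10³) = 9.105×10⁻⁹ N⁻¹.
So P = 0.00063 / 9.105×10⁻⁹ = 69.19 kN.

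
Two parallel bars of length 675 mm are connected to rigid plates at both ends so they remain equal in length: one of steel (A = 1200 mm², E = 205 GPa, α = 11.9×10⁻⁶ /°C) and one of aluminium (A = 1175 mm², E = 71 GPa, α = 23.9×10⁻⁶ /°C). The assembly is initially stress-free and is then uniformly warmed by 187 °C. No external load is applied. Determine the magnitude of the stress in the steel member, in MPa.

The aluminium has the larger α, so on heating it would change length more than the steel if both were free. The rigid plates force a common final length, so the aluminium is put into compression and the steel into tension, with equal and opposite forces P (no external load).
Setting the final lengths equal and cancelling L: (α₁ − α₂)ΔT = P/(A₁E₁) + P/(A₂E₂).
|α₁ − α₂|·ΔT = 12×10⁻⁶ × 187 = 0.002244.
1/(A₁E₁) + 1/(A₂E₂) = 1/(1200×205×10³) + 1/(1175×71×10³) = 1.605×10⁻⁸ N⁻¹.
P = 0.002244 / 1.605×10⁻⁸ = 139800 N = 139.8 kN.
σ_{steel} = P/A₁ = 139800/1200 = 116.5 MPa, tensile.

σ ≈ 116 MPa (tensile)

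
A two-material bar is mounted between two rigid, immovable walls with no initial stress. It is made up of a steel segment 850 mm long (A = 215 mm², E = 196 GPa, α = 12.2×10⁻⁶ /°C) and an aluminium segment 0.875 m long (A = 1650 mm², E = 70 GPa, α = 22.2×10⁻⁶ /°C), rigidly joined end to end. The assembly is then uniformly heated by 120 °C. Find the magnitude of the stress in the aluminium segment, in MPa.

σ ≈ 78.1 MPa (compressive)

If the supports were absent, the total length change would be Σ αᵢΔT Lᵢ = 12.2×10⁻⁶×120×850 + 22.2×10⁻⁶×120×875 = 3.575 mm.
Since the ends are fixed, an axial force P builds up, equal in every segment, with P · Σ Lᵢ/(AᵢEᵢ) = δ_free.
The series flexibility is Σ Lᵢ/(AᵢEᵢ) = 850/(215×196×10³) + 875/(1650×70×10³) = 2.775×10⁻⁵ mm/N.
So P = 3.575 / 2.775×10⁻⁵ = 128.9 kN, compressive.
σ_{aluminium} = P / A = 128900 / 1650 = 78.1 MPa.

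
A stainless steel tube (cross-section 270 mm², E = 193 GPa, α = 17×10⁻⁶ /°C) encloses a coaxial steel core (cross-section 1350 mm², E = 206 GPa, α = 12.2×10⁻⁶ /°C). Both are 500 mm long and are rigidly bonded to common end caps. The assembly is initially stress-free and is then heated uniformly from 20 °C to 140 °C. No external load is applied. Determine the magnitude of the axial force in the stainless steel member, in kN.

P ≈ 25.3 kN (compressive in the stainless steel)

Equilibrium of a rigid end plate with no external load gives equal and opposite internal forces ±P in the two members. Since α_{stainless steel} > α_{steel}, heating drives the stainless steel into compression and the steel into tension.
Setting the final lengths equal and cancelling L: (α₁ − α₂)ΔT = P/(A₁E₁) + P/(A₂E₂).
|α₁ − α₂|·ΔT = 4.8×10⁻⁶ × 120 = 0.000576.
1/(A₁E₁) + 1/(A₂E₂) = 1/(270×193×10³) + 1/(1350×206×10³) = 2.279×10⁻⁸ N⁻¹.
So P = 0.000576 / 2.279×10⁻⁸ = 25.28 kN.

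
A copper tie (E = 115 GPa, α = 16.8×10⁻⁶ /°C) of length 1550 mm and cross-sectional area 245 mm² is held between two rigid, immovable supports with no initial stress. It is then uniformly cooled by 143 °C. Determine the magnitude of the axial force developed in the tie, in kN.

P ≈ 67.7 kN (tensile)

Full restraint means ε = 0, so the stress is σ = EαΔT = 115×10³ × 16.8×10⁻⁶ × 143 = 276.3 MPa.
Then P = σA = 276.3 × 245 mm² = 67.69 kN, tensile.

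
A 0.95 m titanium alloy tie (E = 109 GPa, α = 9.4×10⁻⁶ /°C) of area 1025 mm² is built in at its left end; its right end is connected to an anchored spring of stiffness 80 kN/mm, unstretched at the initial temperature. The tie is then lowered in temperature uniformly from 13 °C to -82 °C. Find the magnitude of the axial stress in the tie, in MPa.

If the spring were absent the tie would shorten by αΔT L = 9.4×10⁻⁶ × 95 × 950 = 0.8484 mm.
Let P be the tensile force in the spring. The tie extends elastically by PL/(AE) and the spring stretches by P/k; together these equal δ_free.
So P = δ_free / [L/(AE) + 1/k] = 0.8484 / [ 950/(1025×109×10³) + 1/(80×10³) ].
P = 0.8484 / 2.1×10⁻⁵ = 40390 N.
σ = P/A = 40390/1025 = 39.41 MPa.

σ ≈ 39.4 MPa (tensile)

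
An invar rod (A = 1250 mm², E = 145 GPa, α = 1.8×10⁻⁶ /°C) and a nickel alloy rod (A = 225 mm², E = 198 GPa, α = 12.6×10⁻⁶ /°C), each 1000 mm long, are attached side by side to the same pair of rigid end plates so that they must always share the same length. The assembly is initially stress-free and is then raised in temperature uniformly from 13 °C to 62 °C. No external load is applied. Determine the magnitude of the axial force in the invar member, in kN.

Equilibrium of a rigid end plate with no external load gives equal and opposite internal forces ±P in the two members. Since α_{nickel alloy} > α_{invar}, heating drives the nickel alloy into compression and the invar into tension.
Setting the final lengths equal and cancelling L: (α₁ − α₂)ΔT = P/(A₁E₁) + P/(A₂E₂).
|α₁ − α₂|·ΔT = 10.8×10⁻⁶ × 49 = 0.0005292.
1/(A₁E₁) + 1/(A₂E₂) = 1/(1250×145×10³) + 1/(225×198×10³) = 2.796×10⁻⁸ N⁻¹.
So P = 0.0005292 / 2.796×10⁻⁸ = 18.92 kN.

P ≈ 18.9 kN (tensile in the invar)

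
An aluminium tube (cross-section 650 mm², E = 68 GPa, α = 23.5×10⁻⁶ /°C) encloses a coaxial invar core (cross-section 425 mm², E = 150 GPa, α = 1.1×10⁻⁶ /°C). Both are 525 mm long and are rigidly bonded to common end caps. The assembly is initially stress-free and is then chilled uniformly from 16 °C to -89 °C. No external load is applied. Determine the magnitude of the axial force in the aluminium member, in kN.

P ≈ 61.4 kN (tensile in the aluminium)

Equilibrium of a rigid end plate with no external load gives equal and opposite internal forces ±P in the two members. Since α_{aluminium} > α_{invar}, cooling drives the aluminium into tension and the invar into compression.
Compatibility of the two members (thermal + elastic change equal): (α₁ − α₂)ΔT = P·[1/(A₁E₁) + 1/(A₂E₂)].
|α₁ − α₂|·ΔT = 22.4×10⁻⁶ × 105 = 0.002352.
1/(A₁E₁) + 1/(A₂E₂) = 1/(650×68×10³) + 1/(425×150×10³) = 3.831×10⁻⁸ N⁻¹.
P = 0.002352 / 3.831×10⁻⁸ = 61390 N = 61.39 kN.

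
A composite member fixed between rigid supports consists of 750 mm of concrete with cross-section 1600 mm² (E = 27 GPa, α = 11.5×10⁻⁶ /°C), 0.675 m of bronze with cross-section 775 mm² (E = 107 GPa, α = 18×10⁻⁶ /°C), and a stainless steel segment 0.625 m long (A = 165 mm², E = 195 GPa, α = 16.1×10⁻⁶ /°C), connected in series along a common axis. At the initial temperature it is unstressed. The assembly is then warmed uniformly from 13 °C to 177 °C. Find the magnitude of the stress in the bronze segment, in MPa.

σ ≈ 145 MPa (compressive)

Free thermal expansion of the whole bar: Σ αᵢΔT Lᵢ = 11.5×10⁻⁶×164×750 + 18×10⁻⁶×164×675 + 16.1×10⁻⁶×164×625 = 5.057 mm.
The rigid supports impose zero overall length change; the single axial force P common to all segments must satisfy P Σ Lᵢ/(AᵢEᵢ) = δ_free.
Σ Lᵢ/(AᵢEᵢ) = 750/(1600×27×10³) + 675/(775×107×10³) + 625/(165×195×10³) = 4.493×10⁻⁵ mm/N.
P = 5.057 / 4.493×10⁻⁵ = 112600 N = 112.6 kN, compressive.
σ_{bronze} = P / A = 112600 / 775 = 145.3 MPa.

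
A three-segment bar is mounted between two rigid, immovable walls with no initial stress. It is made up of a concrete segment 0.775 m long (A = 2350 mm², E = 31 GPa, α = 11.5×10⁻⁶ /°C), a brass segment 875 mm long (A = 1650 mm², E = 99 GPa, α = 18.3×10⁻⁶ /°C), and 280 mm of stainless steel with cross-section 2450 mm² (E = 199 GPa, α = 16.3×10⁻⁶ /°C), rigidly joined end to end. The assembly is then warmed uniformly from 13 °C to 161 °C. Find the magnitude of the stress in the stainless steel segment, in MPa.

Free thermal expansion of the whole bar: Σ αᵢΔT Lᵢ = 11.5×10⁻⁶×148×775 + 18.3×10⁻⁶×148×875 + 16.3×10⁻⁶×148×280 = 4.364 mm.
The walls prevent any net length change, so an axial force P (same in every segment) develops. Compatibility: P · Σ Lᵢ/(AᵢEᵢ) = δ_free.
Σ Lᵢ/(AᵢEᵢ) = 775/(2350×31×10³) + 875/(1650×99×10³) + 280/(2450×199×10³) = 1.657×10⁻⁵ mm/N.
P = 4.364 / 1.657×10⁻⁵ = 263400 N = 263.4 kN, compressive.
σ_{stainless steel} = P / A = 263400 / 2450 = 107.5 MPa.

σ ≈ 108 MPa (compressive)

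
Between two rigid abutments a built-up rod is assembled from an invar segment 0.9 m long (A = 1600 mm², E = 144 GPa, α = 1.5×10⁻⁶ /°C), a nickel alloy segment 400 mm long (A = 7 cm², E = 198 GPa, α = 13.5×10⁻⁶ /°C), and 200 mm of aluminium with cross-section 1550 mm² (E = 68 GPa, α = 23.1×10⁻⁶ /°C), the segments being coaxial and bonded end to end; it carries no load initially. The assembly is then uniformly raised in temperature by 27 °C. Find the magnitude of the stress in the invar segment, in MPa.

Free thermal expansion of the whole bar: Σ αᵢΔT Lᵢ = 1.5×10⁻⁶×27×900 + 13.5×10⁻⁶×27×400 + 23.1×10⁻⁶×27×200 = 0.307 mm.
The walls prevent any net length change, so an axial force P (same in every segment) develops. Compatibility: P · Σ Lᵢ/(AᵢEᵢ) = δ_free.
The series flexibility is Σ Lᵢ/(AᵢEᵢ) = 900/(1600×144×10³) + 400/(700×198×10³) + 200/(1550×68×10³) = 8.69×10⁻⁶ mm/N.
P = 0.307 / 8.69×10⁻⁶ = 35330 N = 35.33 kN, compressive.
σ_{invar} = P / A = 35330 / 1600 = 22.08 MPa.

σ ≈ 22.1 MPa (compressive)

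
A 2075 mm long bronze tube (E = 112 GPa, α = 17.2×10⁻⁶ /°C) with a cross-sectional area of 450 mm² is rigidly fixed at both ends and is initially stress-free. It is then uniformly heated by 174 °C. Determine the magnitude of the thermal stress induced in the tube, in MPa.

Because both ends are immovable the net strain is zero, and the suppressed thermal strain is αΔT = 17.2×10⁻⁶ × 174 = 2992.8×10⁻⁶.
The stress required to suppress this strain is σ = Eε = 112×10³ × 2992.8×10⁻⁶ = 335.2 MPa, compressive since the tube is trying to expand.

σ ≈ 335 MPa (compressive)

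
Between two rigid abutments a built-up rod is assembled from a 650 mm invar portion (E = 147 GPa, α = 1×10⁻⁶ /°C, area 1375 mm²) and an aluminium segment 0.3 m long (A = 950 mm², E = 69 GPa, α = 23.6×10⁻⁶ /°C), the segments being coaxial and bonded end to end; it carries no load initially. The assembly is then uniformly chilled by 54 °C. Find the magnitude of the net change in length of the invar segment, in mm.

|ΔL| ≈ 0.137 mm

Free thermal contraction of the whole bar: Σ αᵢΔT Lᵢ = 1×10⁻⁶×54×650 + 23.6×10⁻⁶×54×300 = 0.4174 mm.
Since the ends are fixed, an axial force P builds up, equal in every segment, with P · Σ Lᵢ/(AᵢEᵢ) = δ_free.
The series flexibility is Σ Lᵢ/(AᵢEᵢ) = 650/(1375×147×10³) + 300/(950×69×10³) = 7.792×10⁻⁶ mm/N.
Hence P = δ_free / Σ(L/AE) = 0.4174/7.792×10⁻⁶ = 53.57 kN (tensile).
For the invar segment, free thermal change = 1×10⁻⁶×54×650 = 0.0351 mm and elastic change from P = 53570×650/(1375×147×10³) = 0.1723 mm; these oppose, so the net change is 0.137 mm (segment lengthens).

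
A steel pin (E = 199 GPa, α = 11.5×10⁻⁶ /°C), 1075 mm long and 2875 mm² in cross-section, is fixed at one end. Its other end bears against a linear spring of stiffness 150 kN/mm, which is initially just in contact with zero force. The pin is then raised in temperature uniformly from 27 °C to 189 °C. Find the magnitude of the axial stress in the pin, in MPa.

σ ≈ 81.5 MPa (compressive)

The unrestrained thermal change is αΔT L = 11.5×10⁻⁶ × 162 × 1075 = 2.003 mm.
With a force P in the spring, the elastic change of the pin is PL/(AE) and that of the spring is P/k; compatibility requires their sum to equal δ_free.
P [ L/(AE) + 1/k ] = δ_free → P [ 1075/(2875×199×10³) + 1/(150×10³) ] = 2.003.
P = 2.003 / 8.546×10⁻⁶ = 234400 N.
σ = P/A = 234400/2875 = 81.52 MPa.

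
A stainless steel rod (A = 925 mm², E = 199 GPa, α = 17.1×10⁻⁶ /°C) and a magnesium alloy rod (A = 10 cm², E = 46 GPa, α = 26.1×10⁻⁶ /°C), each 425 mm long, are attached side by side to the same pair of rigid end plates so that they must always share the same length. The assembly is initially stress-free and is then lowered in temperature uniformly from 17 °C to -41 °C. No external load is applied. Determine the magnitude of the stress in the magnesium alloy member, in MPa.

σ ≈ 19.2 MPa (tensile)

Equilibrium of a rigid end plate with no external load gives equal and opposite internal forces ±P in the two members. Since α_{magnesium alloy} > α_{stainless steel}, cooling drives the magnesium alloy into tension and the stainless steel into compression.
Setting the final lengths equal and cancelling L: (α₁ − α₂)ΔT = P/(A₁E₁) + P/(A₂E₂).
|α₁ − α₂|·ΔT = 9×10⁻⁶ × 58 = 0.000522.
1/(A₁E₁) + 1/(A₂E₂) = 1/(925×199×10³) + 1/(1000×46×10³) = 2.717×10⁻⁸ N⁻¹.
So P = 0.000522 / 2.717×10⁻⁸ = 19.21 kN.
σ_{magnesium alloy} = P/A₂ = 19210/1000 = 19.21 MPa, tensile.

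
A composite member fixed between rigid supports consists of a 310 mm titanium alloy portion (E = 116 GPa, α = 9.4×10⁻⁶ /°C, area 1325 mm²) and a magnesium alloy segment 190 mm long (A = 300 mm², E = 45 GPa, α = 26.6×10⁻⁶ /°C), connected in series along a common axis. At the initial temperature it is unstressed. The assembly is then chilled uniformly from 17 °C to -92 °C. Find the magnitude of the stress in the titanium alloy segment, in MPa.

σ ≈ 40.7 MPa (tensile)

With the walls removed the bar would change length by δ_free = Σ αᵢΔT Lᵢ = 9.4×10⁻⁶×109×310 + 26.6×10⁻⁶×109×190 = 0.8685 mm.
Since the ends are fixed, an axial force P builds up, equal in every segment, with P · Σ Lᵢ/(AᵢEᵢ) = δ_free.
The series flexibility is Σ Lᵢ/(AᵢEᵢ) = 310/(1325×116×10³) + 190/(300×45×10³) = 1.609×10⁻⁵ mm/N.
So P = 0.8685 / 1.609×10⁻⁵ = 53.98 kN, tensile.
σ_{titanium alloy} = P / A = 53980 / 1325 = 40.74 MPa.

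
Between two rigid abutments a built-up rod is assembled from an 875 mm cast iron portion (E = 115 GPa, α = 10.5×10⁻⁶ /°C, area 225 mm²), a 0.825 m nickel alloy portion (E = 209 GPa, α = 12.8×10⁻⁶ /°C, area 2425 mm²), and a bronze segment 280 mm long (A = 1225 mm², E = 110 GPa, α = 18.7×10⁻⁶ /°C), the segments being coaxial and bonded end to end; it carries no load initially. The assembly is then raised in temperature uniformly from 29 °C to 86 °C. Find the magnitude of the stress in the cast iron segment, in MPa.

Free thermal expansion of the whole bar: Σ αᵢΔT Lᵢ = 10.5×10⁻⁶×57×875 + 12.8×10⁻⁶×57×825 + 18.7×10⁻⁶×57×280 = 1.424 mm.
The rigid supports impose zero overall length change; the single axial force P common to all segments must satisfy P Σ Lᵢ/(AᵢEᵢ) = δ_free.
Σ Lᵢ/(AᵢEᵢ) = 875/(225×115×10³) + 825/(2425×209×10³) + 280/(1225×110×10³) = 3.752×10⁻⁵ mm/N.
Hence P = δ_free / Σ(L/AE) = 1.424/3.752×10⁻⁵ = 37.95 kN (compressive).
σ_{cast iron} = P / A = 37950 / 225 = 168.7 MPa.

σ ≈ 169 MPa (compressive)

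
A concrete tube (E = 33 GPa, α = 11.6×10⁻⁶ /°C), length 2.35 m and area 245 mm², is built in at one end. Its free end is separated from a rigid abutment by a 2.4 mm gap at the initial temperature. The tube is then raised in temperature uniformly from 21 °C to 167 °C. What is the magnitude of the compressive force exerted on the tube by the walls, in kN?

P ≈ 5.44 kN

Unrestrained expansion: δ_free = αΔT L = 11.6×10⁻⁶ × 146 × 2350 = 3.98 mm.
After closing the 2.4 mm clearance, 3.98 − 2.4 = 1.58 mm of expansion remains to be suppressed by the wall.
So σ = E(δ_free − g)/L = 33×10³ × 1.58/2350 = 22.19 MPa.
P = σA = 22.19 × 245 = 5.436 kN.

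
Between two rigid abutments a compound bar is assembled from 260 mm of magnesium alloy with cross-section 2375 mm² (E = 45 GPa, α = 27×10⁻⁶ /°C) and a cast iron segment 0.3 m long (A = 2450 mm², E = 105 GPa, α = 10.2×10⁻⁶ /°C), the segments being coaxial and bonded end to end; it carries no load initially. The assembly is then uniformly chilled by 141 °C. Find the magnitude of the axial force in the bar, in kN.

If the supports were absent, the total length change would be Σ αᵢΔT Lᵢ = 27×10⁻⁶×141×260 + 10.2×10⁻⁶×141×300 = 1.421 mm.
Since the ends are fixed, an axial force P builds up, equal in every segment, with P · Σ Lᵢ/(AᵢEᵢ) = δ_free.
The series flexibility is Σ Lᵢ/(AᵢEᵢ) = 260/(2375×45×10³) + 300/(2450×105×10³) = 3.599×10⁻⁶ mm/N.
So P = 1.421 / 3.599×10⁻⁶ = 394.9 kN, tensile.

P ≈ 395 kN (tensile)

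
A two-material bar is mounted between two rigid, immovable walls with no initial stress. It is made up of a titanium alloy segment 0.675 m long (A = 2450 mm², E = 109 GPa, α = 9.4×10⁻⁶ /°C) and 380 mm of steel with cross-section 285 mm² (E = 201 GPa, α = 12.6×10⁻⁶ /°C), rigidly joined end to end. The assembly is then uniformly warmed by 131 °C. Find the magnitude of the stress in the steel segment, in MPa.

With the walls removed the bar would change length by δ_free = Σ αᵢΔT Lᵢ = 9.4×10⁻⁶×131×675 + 12.6×10⁻⁶×131×380 = 1.458 mm.
The walls prevent any net length change, so an axial force P (same in every segment) develops. Compatibility: P · Σ Lᵢ/(AᵢEᵢ) = δ_free.
Σ Lᵢ/(AᵢEᵢ) = 675/(2450×109×10³) + 380/(285×201×10³) = 9.161×10⁻⁶ mm/N.
So P = 1.458 / 9.161×10⁻⁶ = 159.2 kN, compressive.
σ_{steel} = P / A = 159200 / 285 = 558.6 MPa.

σ ≈ 559 MPa (compressive)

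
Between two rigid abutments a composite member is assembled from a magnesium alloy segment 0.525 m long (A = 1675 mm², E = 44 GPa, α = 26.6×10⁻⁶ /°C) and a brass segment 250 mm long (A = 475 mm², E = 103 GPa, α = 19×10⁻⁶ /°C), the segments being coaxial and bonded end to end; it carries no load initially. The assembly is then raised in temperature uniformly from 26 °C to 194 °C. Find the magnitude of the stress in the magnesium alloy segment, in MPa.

If the supports were absent, the total length change would be Σ αᵢΔT Lᵢ = 26.6×10⁻⁶×168×525 + 19×10⁻⁶×168×250 = 3.144 mm.
The rigid supports impose zero overall length change; the single axial force P common to all segments must satisfy P Σ Lᵢ/(AᵢEᵢ) = δ_free.
Σ Lᵢ/(AᵢEᵢ) = 525/(1675×44×10³) + 250/(475×103×10³) = 1.223×10⁻⁵ mm/N.
Hence P = δ_free / Σ(L/AE) = 3.144/1.223×10⁻⁵ = 257 kN (compressive).
σ_{magnesium alloy} = P / A = 257000 / 1675 = 153.4 MPa.

σ ≈ 153 MPa (compressive)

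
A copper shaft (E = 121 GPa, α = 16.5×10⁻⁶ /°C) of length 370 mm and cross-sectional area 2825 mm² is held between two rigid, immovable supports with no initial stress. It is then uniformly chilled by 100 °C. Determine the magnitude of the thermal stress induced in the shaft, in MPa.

Because both ends are immovable the net strain is zero, and the suppressed thermal strain is αΔT = 16.5×10⁻⁶ × 100 = 1650×10⁻⁶.
The stress required to suppress this strain is σ = Eε = 121×10³ × 1650×10⁻⁶ = 199.7 MPa, tensile since the shaft is trying to contract.

σ ≈ 200 MPa (tensile)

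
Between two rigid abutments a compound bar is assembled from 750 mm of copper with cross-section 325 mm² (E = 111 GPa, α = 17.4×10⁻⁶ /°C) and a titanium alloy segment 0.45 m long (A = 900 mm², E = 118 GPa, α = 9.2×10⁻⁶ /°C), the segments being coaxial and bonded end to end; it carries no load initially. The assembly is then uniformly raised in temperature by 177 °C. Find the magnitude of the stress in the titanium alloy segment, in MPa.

σ ≈ 135 MPa (compressive)

If the supports were absent, the total length change would be Σ αᵢΔT Lᵢ = 17.4×10⁻⁶×177×750 + 9.2×10⁻⁶×177×450 = 3.043 mm.
The rigid supports impose zero overall length change; the single axial force P common to all segments must satisfy P Σ Lᵢ/(AᵢEᵢ) = δ_free.
Σ Lᵢ/(AᵢEᵢ) = 750/(325×111×10³) + 450/(900×118×10³) = 2.503×10⁻⁵ mm/N.
P = 3.043 / 2.503×10⁻⁵ = 121600 N = 121.6 kN, compressive.
σ_{titanium alloy} = P / A = 121600 / 900 = 135.1 MPa.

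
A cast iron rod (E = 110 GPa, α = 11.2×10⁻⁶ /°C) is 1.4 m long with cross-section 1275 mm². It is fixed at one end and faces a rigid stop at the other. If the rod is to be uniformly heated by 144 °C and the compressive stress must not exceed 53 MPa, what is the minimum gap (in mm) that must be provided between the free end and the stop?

Free expansion if unrestrained: δ_free = αΔT L = 11.2×10⁻⁶ × 144 × 1400 = 2.258 mm.
A stress of 53 MPa corresponds to the wall pushing the rod back by σL/E = 53×1400/(110×10³) = 0.6745 mm.
The gap must absorb the remainder: g_min = 2.258 − 0.6745 = 1.583 mm.

g ≈ 1.58 mm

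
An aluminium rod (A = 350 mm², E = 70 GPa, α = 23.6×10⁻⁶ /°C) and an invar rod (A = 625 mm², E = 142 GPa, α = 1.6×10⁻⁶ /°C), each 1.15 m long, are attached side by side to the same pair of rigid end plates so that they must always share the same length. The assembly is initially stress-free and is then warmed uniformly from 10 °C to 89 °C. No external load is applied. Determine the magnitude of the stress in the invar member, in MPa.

σ ≈ 53.4 MPa (tensile)

Equilibrium of a rigid end plate with no external load gives equal and opposite internal forces ±P in the two members. Since α_{aluminium} > α_{invar}, heating drives the aluminium into compression and the invar into tension.
Setting the final lengths equal and cancelling L: (α₁ − α₂)ΔT = P/(A₁E₁) + P/(A₂E₂).
|α₁ − α₂|·ΔT = 22×10⁻⁶ × 79 = 0.001738.
1/(A₁E₁) + 1/(A₂E₂) = 1/(350×70×10³) + 1/(625×142×10³) = 5.208×10⁻⁸ N⁻¹.
So P = 0.001738 / 5.208×10⁻⁸ = 33.37 kN.
σ_{invar} = P/A₂ = 33370/625 = 53.39 MPa, tensile.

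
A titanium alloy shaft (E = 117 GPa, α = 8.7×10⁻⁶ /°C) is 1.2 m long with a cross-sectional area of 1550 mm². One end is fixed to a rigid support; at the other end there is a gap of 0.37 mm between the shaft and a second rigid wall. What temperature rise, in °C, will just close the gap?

Contact occurs when the free expansion equals the gap: αΔT L = 0.37 mm.
So ΔT = g/(αL) = 0.37/(8.7×10⁻⁶ × 1200) = 35.44 °C.

ΔT ≈ 35.4 °C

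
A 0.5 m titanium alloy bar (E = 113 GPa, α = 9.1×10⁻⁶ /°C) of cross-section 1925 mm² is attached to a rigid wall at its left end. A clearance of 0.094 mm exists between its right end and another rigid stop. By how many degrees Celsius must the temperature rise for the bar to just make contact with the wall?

ΔT ≈ 20.7 °C

The gap closes when αΔT L = 0.094 mm, since the bar is still unstressed at that instant.
So ΔT = g/(αL) = 0.094/(9.1×10⁻⁶ × 500) = 20.66 °C.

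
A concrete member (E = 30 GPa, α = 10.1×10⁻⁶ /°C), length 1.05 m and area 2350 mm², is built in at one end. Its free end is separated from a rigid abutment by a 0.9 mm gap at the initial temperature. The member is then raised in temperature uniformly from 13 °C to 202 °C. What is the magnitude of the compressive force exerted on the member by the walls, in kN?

P ≈ 74.1 kN

Unrestrained expansion: δ_free = αΔT L = 10.1×10⁻⁶ × 189 × 1050 = 2.004 mm.
The gap closes (δ_free > 0.9 mm) and the wall then resists a further 2.004 − 0.9 = 1.104 mm of expansion.
That suppressed elongation corresponds to σ = E·Δ/L = 30×10³ × 1.104/1050 = 31.55 MPa.
Force on the wall = σA = 31.55 × 2350 mm² = 74.15 kN.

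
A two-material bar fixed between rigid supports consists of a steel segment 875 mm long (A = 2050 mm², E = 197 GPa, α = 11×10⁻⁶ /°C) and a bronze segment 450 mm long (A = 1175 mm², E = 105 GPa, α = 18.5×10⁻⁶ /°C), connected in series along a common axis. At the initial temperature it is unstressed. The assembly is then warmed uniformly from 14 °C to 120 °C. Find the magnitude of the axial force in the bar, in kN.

If the supports were absent, the total length change would be Σ αᵢΔT Lᵢ = 11×10⁻⁶×106×875 + 18.5×10⁻⁶×106×450 = 1.903 mm.
The rigid supports impose zero overall length change; the single axial force P common to all segments must satisfy P Σ Lᵢ/(AᵢEᵢ) = δ_free.
The series flexibility is Σ Lᵢ/(AᵢEᵢ) = 875/(2050×197×10³) + 450/(1175×105×10³) = 5.814×10⁻⁶ mm/N.
P = 1.903 / 5.814×10⁻⁶ = 327300 N = 327.3 kN, compressive.

P ≈ 327 kN (compressive)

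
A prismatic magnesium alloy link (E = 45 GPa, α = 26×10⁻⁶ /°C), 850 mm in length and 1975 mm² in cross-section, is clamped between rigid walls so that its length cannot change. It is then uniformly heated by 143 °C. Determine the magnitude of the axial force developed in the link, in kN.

Full restraint means ε = 0, so the stress is σ = EαΔT = 45×10³ × 26×10⁻⁶ × 143 = 167.3 MPa.
Then P = σA = 167.3 × 1975 mm² = 330.4 kN, compressive.

P ≈ 330 kN (compressive)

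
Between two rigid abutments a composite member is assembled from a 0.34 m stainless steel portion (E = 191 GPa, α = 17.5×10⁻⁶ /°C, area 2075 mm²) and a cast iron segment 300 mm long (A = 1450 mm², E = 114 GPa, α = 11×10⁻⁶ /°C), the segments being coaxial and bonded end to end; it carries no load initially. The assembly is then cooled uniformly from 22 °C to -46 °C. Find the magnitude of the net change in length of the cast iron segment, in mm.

|ΔL| ≈ 0.203 mm

If the supports were absent, the total length change would be Σ αᵢΔT Lᵢ = 17.5×10⁻⁶×68×340 + 11×10⁻⁶×68×300 = 0.629 mm.
Since the ends are fixed, an axial force P builds up, equal in every segment, with P · Σ Lᵢ/(AᵢEᵢ) = δ_free.
The series flexibility is Σ Lᵢ/(AᵢEᵢ) = 340/(2075×191×10³) + 300/(1450×114×10³) = 2.673×10⁻⁶ mm/N.
P = 0.629 / 2.673×10⁻⁶ = 235300 N = 235.3 kN, tensile.
For the cast iron segment, free thermal change = 11×10⁻⁶×68×300 = 0.2244 mm and elastic change from P = 235300×300/(1450×114×10³) = 0.4271 mm; these oppose, so the net change is 0.203 mm (segment lengthens).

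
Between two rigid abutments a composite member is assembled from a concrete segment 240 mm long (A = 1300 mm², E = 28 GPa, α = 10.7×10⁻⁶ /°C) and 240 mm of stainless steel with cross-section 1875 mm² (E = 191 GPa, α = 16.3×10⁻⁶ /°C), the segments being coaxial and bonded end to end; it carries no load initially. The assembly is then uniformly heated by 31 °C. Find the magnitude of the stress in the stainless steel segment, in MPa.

Free thermal expansion of the whole bar: Σ αᵢΔT Lᵢ = 10.7×10⁻⁶×31×240 + 16.3×10⁻⁶×31×240 = 0.2009 mm.
The walls prevent any net length change, so an axial force P (same in every segment) develops. Compatibility: P · Σ Lᵢ/(AᵢEᵢ) = δ_free.
Σ Lᵢ/(AᵢEᵢ) = 240/(1300×28×10³) + 240/(1875×191×10³) = 7.264×10⁻⁶ mm/N.
P = 0.2009 / 7.264×10⁻⁶ = 27660 N = 27.66 kN, compressive.
σ_{stainless steel} = P / A = 27660 / 1875 = 14.75 MPa.

σ ≈ 14.7 MPa (compressive)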